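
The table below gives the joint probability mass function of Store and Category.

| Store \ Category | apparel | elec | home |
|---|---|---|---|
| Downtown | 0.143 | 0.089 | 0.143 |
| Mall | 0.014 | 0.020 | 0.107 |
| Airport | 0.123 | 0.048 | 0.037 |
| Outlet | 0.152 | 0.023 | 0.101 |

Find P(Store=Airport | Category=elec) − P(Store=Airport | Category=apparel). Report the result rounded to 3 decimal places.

-0.018

P(Category=elec) = 0.089 + 0.020 + 0.048 + 0.023 = 0.180; P(Store=Airport | Category=elec) = 0.048/0.180 = 0.2667.
P(Category=apparel) = 0.143 + 0.014 + 0.123 + 0.152 = 0.432; P(Store=Airport | Category=apparel) = 0.123/0.432 = 0.2847.
Difference = -0.018.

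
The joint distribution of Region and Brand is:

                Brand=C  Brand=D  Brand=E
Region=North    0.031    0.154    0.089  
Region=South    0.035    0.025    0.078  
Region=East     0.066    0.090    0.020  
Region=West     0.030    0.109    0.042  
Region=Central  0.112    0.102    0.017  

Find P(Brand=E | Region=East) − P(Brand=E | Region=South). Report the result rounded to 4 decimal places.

P(Region=East) = 0.066 + 0.090 + 0.020 = 0.176; P(Brand=E | Region=East) = 0.020/0.176 = 0.11364.
P(Region=South) = 0.035 + 0.025 + 0.078 = 0.138; P(Brand=E | Region=South) = 0.078/0.138 = 0.56522.
Difference = -0.4516.

-0.4516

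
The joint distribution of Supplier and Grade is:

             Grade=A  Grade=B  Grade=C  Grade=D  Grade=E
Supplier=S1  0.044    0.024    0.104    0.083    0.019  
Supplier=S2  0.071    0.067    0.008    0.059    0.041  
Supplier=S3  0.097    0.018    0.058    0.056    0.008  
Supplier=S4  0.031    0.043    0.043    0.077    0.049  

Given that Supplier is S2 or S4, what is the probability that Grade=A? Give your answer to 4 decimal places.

P(Supplier=S2) = 0.071 + 0.067 + 0.008 + 0.059 + 0.041 = 0.246.
P(Supplier=S4) = 0.031 + 0.043 + 0.043 + 0.077 + 0.049 = 0.243.
P(Supplier ∈ {S2, S4}) = 0.246 + 0.243 = 0.489; P(Grade=A, Supplier ∈ {S2, S4}) = 0.071 + 0.031 = 0.102.
P(Grade=A | Supplier ∈ {S2, S4}) = 0.102/0.489 = 0.2086.

0.2086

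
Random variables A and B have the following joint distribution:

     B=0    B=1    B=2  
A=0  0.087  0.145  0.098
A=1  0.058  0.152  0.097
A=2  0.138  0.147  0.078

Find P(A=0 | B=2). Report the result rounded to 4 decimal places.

P(B=2) = 0.098 + 0.097 + 0.078 = 0.273.
P(A=0 | B=2) = 0.098/0.273 = 0.3590.

0.3590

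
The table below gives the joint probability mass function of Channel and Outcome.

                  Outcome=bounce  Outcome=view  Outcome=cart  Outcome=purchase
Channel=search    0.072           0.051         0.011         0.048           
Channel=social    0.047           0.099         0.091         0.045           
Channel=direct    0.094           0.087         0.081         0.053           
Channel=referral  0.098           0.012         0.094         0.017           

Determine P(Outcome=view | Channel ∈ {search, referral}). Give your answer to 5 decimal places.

P(Channel=search) = 0.072 + 0.051 + 0.011 + 0.048 = 0.182.
P(Channel=referral) = 0.098 + 0.012 + 0.094 + 0.017 = 0.221.
P(Channel ∈ {search, referral}) = 0.182 + 0.221 = 0.403; P(Outcome=view, Channel ∈ {search, referral}) = 0.051 + 0.012 = 0.063.
P(Outcome=view | Channel ∈ {search, referral}) = 0.063/0.403 = 0.15633.

0.15633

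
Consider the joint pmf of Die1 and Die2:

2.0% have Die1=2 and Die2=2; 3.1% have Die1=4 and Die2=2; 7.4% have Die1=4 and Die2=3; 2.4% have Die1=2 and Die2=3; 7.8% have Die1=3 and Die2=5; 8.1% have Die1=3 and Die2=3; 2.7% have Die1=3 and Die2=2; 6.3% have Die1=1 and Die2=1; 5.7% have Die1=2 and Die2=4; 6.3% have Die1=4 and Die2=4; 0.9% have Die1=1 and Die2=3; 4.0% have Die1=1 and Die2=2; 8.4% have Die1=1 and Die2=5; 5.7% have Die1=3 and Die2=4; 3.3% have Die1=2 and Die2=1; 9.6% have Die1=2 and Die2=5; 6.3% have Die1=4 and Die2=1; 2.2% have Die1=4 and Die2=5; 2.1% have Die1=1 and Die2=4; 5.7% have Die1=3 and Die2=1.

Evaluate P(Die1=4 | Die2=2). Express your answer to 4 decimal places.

P(Die2=2) = 0.040 + 0.020 + 0.027 + 0.031 = 0.118.
P(Die1=4 | Die2=2) = 0.031/0.118 = 0.2627.

0.2627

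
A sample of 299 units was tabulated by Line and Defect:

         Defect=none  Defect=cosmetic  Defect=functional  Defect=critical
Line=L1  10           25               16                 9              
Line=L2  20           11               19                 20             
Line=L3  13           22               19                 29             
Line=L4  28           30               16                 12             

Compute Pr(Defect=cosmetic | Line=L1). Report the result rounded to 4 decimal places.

0.4167

Total with Line=L1: 10 + 25 + 16 + 9 = 60.
P(Defect=cosmetic | Line=L1) = 25/60 = 0.4167.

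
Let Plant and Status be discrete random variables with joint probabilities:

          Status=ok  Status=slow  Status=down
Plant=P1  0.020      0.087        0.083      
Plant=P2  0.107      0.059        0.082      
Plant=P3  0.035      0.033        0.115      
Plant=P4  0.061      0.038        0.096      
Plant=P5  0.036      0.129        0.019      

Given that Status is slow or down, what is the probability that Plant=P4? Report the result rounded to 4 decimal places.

P(Status=slow) = 0.087 + 0.059 + 0.033 + 0.038 + 0.129 = 0.346.
P(Status=down) = 0.083 + 0.082 + 0.115 + 0.096 + 0.019 = 0.395.
P(Status ∈ {slow, down}) = 0.346 + 0.395 = 0.741; P(Plant=P4, Status ∈ {slow, down}) = 0.038 + 0.096 = 0.134.
P(Plant=P4 | Status ∈ {slow, down}) = 0.134/0.741 = 0.1808.

0.1808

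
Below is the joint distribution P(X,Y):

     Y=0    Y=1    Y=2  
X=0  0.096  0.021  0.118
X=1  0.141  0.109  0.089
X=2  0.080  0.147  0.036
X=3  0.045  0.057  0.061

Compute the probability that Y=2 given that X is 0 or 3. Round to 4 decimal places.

P(X=0) = 0.096 + 0.021 + 0.118 = 0.235.
P(X=3) = 0.045 + 0.057 + 0.061 = 0.163.
P(X ∈ {0, 3}) = 0.235 + 0.163 = 0.398; P(Y=2, X ∈ {0, 3}) = 0.118 + 0.061 = 0.179.
P(Y=2 | X ∈ {0, 3}) = 0.179/0.398 = 0.4497.

0.4497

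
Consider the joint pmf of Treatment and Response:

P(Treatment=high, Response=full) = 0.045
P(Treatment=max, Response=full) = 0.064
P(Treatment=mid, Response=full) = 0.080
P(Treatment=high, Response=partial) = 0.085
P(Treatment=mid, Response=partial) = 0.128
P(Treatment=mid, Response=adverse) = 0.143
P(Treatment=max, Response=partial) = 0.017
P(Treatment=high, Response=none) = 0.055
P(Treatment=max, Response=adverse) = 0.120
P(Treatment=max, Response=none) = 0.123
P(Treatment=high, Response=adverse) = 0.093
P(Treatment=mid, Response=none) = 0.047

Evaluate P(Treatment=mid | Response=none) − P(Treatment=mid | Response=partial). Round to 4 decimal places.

-0.3476

P(Response=none) = 0.047 + 0.055 + 0.123 = 0.225; P(Treatment=mid | Response=none) = 0.047/0.225 = 0.20889.
P(Response=partial) = 0.128 + 0.085 + 0.017 = 0.230; P(Treatment=mid | Response=partial) = 0.128/0.230 = 0.55652.
Difference = -0.3476.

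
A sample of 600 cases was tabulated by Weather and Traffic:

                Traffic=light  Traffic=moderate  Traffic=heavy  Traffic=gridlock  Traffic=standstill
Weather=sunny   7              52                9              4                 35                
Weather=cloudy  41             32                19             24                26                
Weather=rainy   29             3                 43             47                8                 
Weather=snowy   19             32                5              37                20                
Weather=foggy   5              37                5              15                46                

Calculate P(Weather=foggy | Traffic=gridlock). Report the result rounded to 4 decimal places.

0.1181

Total with Traffic=gridlock: 4 + 24 + 47 + 37 + 15 = 127.
P(Weather=foggy | Traffic=gridlock) = 15/127 = 0.1181.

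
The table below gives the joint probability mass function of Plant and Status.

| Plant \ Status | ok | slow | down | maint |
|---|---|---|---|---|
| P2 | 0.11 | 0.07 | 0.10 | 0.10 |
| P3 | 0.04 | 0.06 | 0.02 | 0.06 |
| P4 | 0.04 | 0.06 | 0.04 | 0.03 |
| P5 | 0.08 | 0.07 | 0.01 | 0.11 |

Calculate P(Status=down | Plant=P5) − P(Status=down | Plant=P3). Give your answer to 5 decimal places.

P(Plant=P5) = 0.08 + 0.07 + 0.01 + 0.11 = 0.27; P(Status=down | Plant=P5) = 0.01/0.27 = 0.037037.
P(Plant=P3) = 0.04 + 0.06 + 0.02 + 0.06 = 0.18; P(Status=down | Plant=P3) = 0.02/0.18 = 0.111111.
Difference = -0.07407.

-0.07407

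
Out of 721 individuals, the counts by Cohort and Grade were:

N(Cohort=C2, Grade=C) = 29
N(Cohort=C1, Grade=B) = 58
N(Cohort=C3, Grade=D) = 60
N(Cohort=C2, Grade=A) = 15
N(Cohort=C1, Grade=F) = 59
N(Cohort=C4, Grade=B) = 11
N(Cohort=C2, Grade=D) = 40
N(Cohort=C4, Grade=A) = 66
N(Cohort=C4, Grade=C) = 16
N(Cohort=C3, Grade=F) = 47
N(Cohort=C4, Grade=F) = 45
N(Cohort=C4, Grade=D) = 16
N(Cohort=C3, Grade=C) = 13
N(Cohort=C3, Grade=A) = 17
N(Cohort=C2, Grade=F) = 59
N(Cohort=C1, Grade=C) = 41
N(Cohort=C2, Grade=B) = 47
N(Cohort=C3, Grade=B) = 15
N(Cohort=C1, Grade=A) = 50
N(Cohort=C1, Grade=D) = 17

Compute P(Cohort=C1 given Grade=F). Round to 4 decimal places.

Total with Grade=F: 59 + 59 + 47 + 45 = 210.
P(Cohort=C1 | Grade=F) = 59/210 = 0.2810.

0.2810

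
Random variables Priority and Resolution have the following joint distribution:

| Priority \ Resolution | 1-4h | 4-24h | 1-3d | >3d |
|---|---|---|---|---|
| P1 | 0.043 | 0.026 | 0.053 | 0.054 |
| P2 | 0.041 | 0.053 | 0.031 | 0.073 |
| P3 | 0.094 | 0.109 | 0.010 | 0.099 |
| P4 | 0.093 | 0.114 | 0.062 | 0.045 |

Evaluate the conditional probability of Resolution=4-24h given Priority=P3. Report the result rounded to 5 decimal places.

0.34936

P(Priority=P3) = 0.094 + 0.109 + 0.010 + 0.099 = 0.312.
P(Resolution=4-24h | Priority=P3) = 0.109/0.312 = 0.34936.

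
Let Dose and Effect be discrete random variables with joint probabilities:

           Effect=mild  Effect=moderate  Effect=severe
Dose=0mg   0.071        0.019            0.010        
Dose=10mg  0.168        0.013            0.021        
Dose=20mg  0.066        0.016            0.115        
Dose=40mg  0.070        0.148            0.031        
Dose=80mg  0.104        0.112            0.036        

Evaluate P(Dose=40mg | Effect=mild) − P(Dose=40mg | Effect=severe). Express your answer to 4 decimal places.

P(Effect=mild) = 0.071 + 0.168 + 0.066 + 0.070 + 0.104 = 0.479; P(Dose=40mg | Effect=mild) = 0.070/0.479 = 0.14614.
P(Effect=severe) = 0.010 + 0.021 + 0.115 + 0.031 + 0.036 = 0.213; P(Dose=40mg | Effect=severe) = 0.031/0.213 = 0.14554.
Difference = 0.0006.

0.0006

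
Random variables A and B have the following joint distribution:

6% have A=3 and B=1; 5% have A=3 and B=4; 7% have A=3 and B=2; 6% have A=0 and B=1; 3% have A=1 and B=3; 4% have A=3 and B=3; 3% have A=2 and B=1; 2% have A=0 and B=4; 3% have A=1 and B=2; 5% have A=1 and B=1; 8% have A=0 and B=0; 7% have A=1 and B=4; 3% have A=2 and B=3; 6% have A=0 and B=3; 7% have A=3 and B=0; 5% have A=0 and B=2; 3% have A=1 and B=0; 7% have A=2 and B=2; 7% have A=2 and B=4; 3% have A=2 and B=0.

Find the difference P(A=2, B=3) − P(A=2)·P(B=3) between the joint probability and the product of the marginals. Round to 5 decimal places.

P(A=2) = 0.03 + 0.03 + 0.07 + 0.03 + 0.07 = 0.23.
P(B=3) = 0.06 + 0.03 + 0.03 + 0.04 = 0.16.
P(A=2, B=3) − P(A=2)P(B=3) = 0.03 − 0.23×0.16 = -0.00680.

-0.00680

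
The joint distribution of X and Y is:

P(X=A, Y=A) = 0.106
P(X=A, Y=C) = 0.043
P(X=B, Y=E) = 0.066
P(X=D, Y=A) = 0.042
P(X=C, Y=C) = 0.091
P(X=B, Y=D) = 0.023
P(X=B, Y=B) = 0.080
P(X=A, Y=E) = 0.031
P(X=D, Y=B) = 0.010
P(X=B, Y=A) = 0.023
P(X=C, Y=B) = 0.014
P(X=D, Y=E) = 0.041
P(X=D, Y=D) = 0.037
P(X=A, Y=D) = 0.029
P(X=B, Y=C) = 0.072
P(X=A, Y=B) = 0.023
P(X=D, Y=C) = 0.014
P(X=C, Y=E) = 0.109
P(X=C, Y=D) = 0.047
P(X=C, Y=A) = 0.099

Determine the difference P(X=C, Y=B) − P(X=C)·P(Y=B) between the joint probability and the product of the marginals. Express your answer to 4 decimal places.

-0.0317

P(X=C) = 0.099 + 0.014 + 0.091 + 0.047 + 0.109 = 0.360.
P(Y=B) = 0.023 + 0.080 + 0.014 + 0.010 = 0.127.
P(X=C, Y=B) − P(X=C)P(Y=B) = 0.014 − 0.360×0.127 = -0.0317.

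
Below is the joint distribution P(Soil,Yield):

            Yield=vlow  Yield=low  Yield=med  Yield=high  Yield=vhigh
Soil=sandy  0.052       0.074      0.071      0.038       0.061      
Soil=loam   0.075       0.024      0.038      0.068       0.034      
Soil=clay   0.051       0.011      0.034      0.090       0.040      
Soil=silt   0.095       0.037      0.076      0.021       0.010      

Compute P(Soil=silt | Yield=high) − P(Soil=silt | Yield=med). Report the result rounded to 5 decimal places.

-0.25026

P(Yield=high) = 0.038 + 0.068 + 0.090 + 0.021 = 0.217; P(Soil=silt | Yield=high) = 0.021/0.217 = 0.096774.
P(Yield=med) = 0.071 + 0.038 + 0.034 + 0.076 = 0.219; P(Soil=silt | Yield=med) = 0.076/0.219 = 0.347032.
Difference = -0.25026.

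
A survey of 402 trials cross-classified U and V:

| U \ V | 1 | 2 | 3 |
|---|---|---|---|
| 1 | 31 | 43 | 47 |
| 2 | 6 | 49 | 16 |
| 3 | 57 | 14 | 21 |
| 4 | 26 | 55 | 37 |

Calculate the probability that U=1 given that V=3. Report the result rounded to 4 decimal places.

Total with V=3: 47 + 16 + 21 + 37 = 121.
P(U=1 | V=3) = 47/121 = 0.3884.

0.3884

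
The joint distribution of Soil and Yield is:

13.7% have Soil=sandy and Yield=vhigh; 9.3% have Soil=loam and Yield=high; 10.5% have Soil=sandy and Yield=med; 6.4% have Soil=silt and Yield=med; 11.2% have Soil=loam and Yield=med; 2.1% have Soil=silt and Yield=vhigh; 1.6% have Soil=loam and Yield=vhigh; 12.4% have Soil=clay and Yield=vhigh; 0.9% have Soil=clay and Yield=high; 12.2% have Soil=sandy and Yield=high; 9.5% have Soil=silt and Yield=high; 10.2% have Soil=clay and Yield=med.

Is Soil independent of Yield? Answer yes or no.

no

P(Soil=clay) = 0.235 and P(Yield=high) = 0.319, so their product is 0.07497, but P(Soil=clay, Yield=high) = 0.009. Since these differ, Soil and Yield are not independent.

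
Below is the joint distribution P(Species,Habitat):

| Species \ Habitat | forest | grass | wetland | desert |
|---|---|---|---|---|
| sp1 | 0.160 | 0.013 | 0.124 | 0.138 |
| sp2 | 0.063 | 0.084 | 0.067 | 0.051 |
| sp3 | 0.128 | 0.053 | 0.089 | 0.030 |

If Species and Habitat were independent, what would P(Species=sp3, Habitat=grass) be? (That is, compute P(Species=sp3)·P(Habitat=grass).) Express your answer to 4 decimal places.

0.0450

P(Species=sp3) = 0.128 + 0.053 + 0.089 + 0.030 = 0.300.
P(Habitat=grass) = 0.013 + 0.084 + 0.053 = 0.150.
Product: 0.300 × 0.150 = 0.0450.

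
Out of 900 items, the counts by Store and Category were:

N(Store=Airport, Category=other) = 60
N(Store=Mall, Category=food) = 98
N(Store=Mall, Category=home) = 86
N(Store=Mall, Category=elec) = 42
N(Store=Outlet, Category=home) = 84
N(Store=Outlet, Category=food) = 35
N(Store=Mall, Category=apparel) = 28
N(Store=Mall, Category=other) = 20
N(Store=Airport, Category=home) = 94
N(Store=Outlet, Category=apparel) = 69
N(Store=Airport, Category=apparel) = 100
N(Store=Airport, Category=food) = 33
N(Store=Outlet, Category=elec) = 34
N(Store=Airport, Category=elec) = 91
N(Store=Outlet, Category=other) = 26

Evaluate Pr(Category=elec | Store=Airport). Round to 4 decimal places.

0.2407

Total with Store=Airport: 33 + 100 + 91 + 94 + 60 = 378.
P(Category=elec | Store=Airport) = 91/378 = 0.2407.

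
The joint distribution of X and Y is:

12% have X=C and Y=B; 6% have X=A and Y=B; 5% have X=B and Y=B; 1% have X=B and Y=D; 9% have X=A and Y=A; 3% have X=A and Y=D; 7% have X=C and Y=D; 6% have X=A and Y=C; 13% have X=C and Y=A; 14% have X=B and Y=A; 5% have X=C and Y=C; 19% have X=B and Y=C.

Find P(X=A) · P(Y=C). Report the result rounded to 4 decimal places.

P(X=A) = 0.09 + 0.06 + 0.06 + 0.03 = 0.24.
P(Y=C) = 0.06 + 0.19 + 0.05 = 0.30.
Product: 0.24 × 0.30 = 0.0720.

0.0720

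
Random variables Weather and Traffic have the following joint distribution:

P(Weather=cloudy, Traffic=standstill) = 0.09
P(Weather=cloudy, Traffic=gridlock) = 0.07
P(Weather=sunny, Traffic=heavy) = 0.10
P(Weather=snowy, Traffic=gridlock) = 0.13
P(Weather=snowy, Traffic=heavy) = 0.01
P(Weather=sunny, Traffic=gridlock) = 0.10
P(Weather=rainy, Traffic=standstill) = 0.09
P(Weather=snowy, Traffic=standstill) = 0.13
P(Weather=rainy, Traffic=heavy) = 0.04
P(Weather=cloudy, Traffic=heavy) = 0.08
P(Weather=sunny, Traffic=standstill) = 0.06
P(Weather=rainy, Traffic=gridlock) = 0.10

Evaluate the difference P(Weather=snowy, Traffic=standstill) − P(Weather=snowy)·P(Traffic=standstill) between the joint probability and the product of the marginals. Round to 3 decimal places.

0.030

P(Weather=snowy) = 0.01 + 0.13 + 0.13 = 0.27.
P(Traffic=standstill) = 0.06 + 0.09 + 0.09 + 0.13 = 0.37.
P(Weather=snowy, Traffic=standstill) − P(Weather=snowy)P(Traffic=standstill) = 0.13 − 0.27×0.37 = 0.030.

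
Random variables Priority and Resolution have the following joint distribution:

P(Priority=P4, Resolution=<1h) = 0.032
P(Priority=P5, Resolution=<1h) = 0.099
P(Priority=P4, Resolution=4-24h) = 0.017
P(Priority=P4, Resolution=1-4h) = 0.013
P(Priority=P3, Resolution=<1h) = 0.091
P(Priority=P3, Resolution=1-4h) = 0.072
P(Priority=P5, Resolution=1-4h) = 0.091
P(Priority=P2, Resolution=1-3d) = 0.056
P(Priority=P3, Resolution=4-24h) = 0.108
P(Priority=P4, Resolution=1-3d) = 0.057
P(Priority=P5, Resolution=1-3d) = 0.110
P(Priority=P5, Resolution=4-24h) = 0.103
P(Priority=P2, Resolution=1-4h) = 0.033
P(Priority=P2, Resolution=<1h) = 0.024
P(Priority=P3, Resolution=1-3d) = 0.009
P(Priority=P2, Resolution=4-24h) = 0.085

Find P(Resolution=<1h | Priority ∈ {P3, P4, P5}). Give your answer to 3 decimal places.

0.277

P(Priority=P3) = 0.091 + 0.072 + 0.108 + 0.009 = 0.280.
P(Priority=P4) = 0.032 + 0.013 + 0.017 + 0.057 = 0.119.
P(Priority=P5) = 0.099 + 0.091 + 0.103 + 0.110 = 0.403.
P(Priority ∈ {P3, P4, P5}) = 0.280 + 0.119 + 0.403 = 0.802; P(Resolution=<1h, Priority ∈ {P3, P4, P5}) = 0.091 + 0.032 + 0.099 = 0.222.
P(Resolution=<1h | Priority ∈ {P3, P4, P5}) = 0.222/0.802 = 0.277.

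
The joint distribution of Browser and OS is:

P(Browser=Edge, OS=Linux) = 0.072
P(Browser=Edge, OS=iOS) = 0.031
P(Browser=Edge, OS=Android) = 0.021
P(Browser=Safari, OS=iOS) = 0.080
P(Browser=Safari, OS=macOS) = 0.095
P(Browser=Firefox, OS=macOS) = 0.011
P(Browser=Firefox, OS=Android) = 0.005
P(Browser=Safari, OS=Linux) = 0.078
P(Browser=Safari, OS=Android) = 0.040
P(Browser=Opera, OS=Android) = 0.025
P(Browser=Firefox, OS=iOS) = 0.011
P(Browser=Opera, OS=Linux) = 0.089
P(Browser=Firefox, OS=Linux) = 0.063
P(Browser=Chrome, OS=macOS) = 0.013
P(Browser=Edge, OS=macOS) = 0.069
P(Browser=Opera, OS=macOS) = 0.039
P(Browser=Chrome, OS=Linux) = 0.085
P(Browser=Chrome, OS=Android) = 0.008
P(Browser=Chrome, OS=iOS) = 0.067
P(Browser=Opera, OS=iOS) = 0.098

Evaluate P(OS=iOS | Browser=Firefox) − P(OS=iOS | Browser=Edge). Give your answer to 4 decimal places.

P(Browser=Firefox) = 0.011 + 0.063 + 0.011 + 0.005 = 0.090; P(OS=iOS | Browser=Firefox) = 0.011/0.090 = 0.12222.
P(Browser=Edge) = 0.069 + 0.072 + 0.031 + 0.021 = 0.193; P(OS=iOS | Browser=Edge) = 0.031/0.193 = 0.16062.
Difference = -0.0384.

-0.0384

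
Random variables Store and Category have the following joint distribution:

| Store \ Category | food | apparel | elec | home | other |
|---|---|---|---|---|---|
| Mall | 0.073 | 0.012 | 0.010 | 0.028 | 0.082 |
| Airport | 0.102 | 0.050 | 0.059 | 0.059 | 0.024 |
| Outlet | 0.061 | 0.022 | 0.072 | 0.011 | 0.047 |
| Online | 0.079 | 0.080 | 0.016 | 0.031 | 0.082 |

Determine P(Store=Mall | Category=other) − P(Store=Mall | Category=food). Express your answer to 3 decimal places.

0.117

P(Category=other) = 0.082 + 0.024 + 0.047 + 0.082 = 0.235; P(Store=Mall | Category=other) = 0.082/0.235 = 0.3489.
P(Category=food) = 0.073 + 0.102 + 0.061 + 0.079 = 0.315; P(Store=Mall | Category=food) = 0.073/0.315 = 0.2317.
Difference = 0.117.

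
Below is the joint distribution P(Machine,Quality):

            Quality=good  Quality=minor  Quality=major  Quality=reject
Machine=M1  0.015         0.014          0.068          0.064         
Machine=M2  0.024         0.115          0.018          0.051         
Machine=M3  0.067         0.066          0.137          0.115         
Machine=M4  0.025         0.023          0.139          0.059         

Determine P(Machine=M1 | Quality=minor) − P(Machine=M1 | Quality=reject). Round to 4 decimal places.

P(Quality=minor) = 0.014 + 0.115 + 0.066 + 0.023 = 0.218; P(Machine=M1 | Quality=minor) = 0.014/0.218 = 0.06422.
P(Quality=reject) = 0.064 + 0.051 + 0.115 + 0.059 = 0.289; P(Machine=M1 | Quality=reject) = 0.064/0.289 = 0.22145.
Difference = -0.1572.

-0.1572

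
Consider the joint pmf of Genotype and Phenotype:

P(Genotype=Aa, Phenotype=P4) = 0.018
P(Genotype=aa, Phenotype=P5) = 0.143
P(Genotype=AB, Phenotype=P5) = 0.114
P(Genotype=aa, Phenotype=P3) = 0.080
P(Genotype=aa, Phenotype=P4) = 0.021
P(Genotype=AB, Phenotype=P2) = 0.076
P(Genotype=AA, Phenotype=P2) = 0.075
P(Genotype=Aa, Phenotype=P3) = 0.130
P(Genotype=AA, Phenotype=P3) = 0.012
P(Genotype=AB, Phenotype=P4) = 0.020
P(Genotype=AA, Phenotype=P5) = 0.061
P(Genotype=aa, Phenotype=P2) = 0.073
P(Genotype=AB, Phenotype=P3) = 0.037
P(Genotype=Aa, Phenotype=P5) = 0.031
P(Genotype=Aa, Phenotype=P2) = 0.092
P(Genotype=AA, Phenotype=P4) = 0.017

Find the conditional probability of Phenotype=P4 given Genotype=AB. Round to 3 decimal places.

P(Genotype=AB) = 0.076 + 0.037 + 0.020 + 0.114 = 0.247.
P(Phenotype=P4 | Genotype=AB) = 0.020/0.247 = 0.081.

0.081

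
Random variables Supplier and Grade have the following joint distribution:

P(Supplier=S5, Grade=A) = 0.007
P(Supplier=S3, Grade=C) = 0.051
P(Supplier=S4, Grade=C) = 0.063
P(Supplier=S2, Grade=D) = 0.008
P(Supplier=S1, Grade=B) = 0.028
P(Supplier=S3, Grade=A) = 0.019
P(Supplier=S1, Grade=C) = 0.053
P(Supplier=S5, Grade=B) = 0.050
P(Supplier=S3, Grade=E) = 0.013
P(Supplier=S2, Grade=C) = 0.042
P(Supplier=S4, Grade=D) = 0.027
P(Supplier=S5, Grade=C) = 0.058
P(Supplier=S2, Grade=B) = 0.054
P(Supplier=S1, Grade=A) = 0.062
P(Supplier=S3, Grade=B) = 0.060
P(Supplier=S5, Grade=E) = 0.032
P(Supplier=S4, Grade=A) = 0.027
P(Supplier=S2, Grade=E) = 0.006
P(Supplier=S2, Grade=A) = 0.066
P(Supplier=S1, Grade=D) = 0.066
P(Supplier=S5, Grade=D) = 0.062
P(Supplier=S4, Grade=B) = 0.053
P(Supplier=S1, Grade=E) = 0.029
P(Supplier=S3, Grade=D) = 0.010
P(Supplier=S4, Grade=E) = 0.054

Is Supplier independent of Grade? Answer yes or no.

no

P(Supplier=S2) = 0.176 and P(Grade=A) = 0.181, so their product is 0.03186, but P(Supplier=S2, Grade=A) = 0.066. Since these differ, Supplier and Grade are not independent.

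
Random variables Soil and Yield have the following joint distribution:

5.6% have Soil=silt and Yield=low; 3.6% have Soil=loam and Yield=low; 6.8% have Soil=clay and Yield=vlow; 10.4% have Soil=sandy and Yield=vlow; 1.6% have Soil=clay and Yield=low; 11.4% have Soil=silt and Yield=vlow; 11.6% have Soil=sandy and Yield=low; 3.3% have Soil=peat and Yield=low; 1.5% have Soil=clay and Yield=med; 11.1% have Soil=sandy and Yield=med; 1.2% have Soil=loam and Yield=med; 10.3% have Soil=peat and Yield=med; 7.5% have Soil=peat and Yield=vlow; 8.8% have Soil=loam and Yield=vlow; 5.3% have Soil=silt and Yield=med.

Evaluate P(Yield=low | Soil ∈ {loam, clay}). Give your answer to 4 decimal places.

P(Soil=loam) = 0.088 + 0.036 + 0.012 = 0.136.
P(Soil=clay) = 0.068 + 0.016 + 0.015 = 0.099.
P(Soil ∈ {loam, clay}) = 0.136 + 0.099 = 0.235; P(Yield=low, Soil ∈ {loam, clay}) = 0.036 + 0.016 = 0.052.
P(Yield=low | Soil ∈ {loam, clay}) = 0.052/0.235 = 0.2213.

0.2213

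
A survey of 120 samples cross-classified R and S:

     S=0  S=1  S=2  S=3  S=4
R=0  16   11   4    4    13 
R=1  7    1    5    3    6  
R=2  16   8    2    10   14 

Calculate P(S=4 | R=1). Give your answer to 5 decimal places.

Total with R=1: 7 + 1 + 5 + 3 + 6 = 22.
P(S=4 | R=1) = 6/22 = 0.27273.

0.27273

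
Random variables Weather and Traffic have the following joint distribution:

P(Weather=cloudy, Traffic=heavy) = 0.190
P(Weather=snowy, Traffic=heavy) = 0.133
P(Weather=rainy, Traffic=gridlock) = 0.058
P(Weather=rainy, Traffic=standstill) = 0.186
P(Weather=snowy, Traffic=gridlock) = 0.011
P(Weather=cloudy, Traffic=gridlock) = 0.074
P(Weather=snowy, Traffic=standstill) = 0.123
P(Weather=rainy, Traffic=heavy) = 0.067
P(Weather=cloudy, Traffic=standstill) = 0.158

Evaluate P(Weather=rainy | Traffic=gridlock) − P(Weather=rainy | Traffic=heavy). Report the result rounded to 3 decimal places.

P(Traffic=gridlock) = 0.074 + 0.058 + 0.011 = 0.143; P(Weather=rainy | Traffic=gridlock) = 0.058/0.143 = 0.4056.
P(Traffic=heavy) = 0.190 + 0.067 + 0.133 = 0.390; P(Weather=rainy | Traffic=heavy) = 0.067/0.390 = 0.1718.
Difference = 0.234.

0.234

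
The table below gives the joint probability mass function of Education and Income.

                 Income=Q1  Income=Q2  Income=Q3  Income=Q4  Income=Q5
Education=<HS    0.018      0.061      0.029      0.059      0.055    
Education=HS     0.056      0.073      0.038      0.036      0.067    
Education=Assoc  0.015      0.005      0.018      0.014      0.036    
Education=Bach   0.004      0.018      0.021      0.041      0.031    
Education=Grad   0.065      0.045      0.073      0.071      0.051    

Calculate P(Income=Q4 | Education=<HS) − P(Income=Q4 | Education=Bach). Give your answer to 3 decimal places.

-0.091

P(Education=<HS) = 0.018 + 0.061 + 0.029 + 0.059 + 0.055 = 0.222; P(Income=Q4 | Education=<HS) = 0.059/0.222 = 0.2658.
P(Education=Bach) = 0.004 + 0.018 + 0.021 + 0.041 + 0.031 = 0.115; P(Income=Q4 | Education=Bach) = 0.041/0.115 = 0.3565.
Difference = -0.091.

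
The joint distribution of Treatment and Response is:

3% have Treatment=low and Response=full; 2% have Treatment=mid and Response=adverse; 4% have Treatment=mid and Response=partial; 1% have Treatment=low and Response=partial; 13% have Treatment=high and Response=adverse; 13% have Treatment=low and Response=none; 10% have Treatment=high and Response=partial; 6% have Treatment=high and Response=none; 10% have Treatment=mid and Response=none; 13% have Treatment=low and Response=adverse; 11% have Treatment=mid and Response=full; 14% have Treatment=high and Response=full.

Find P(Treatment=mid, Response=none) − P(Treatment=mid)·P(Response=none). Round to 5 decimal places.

P(Treatment=mid) = 0.10 + 0.04 + 0.11 + 0.02 = 0.27.
P(Response=none) = 0.13 + 0.10 + 0.06 = 0.29.
P(Treatment=mid, Response=none) − P(Treatment=mid)P(Response=none) = 0.10 − 0.27×0.29 = 0.02170.

0.02170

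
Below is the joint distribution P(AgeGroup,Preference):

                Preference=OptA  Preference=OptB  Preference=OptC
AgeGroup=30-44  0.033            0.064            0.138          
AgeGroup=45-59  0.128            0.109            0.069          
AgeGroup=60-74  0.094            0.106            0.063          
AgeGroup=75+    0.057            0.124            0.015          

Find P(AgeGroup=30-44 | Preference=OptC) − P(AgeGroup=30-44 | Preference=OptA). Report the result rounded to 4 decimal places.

P(Preference=OptC) = 0.138 + 0.069 + 0.063 + 0.015 = 0.285; P(AgeGroup=30-44 | Preference=OptC) = 0.138/0.285 = 0.48421.
P(Preference=OptA) = 0.033 + 0.128 + 0.094 + 0.057 = 0.312; P(AgeGroup=30-44 | Preference=OptA) = 0.033/0.312 = 0.10577.
Difference = 0.3784.

0.3784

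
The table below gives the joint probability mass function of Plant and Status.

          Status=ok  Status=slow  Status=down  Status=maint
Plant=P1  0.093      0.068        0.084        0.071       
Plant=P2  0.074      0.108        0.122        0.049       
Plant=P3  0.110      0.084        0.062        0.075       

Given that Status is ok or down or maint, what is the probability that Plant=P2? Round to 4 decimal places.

0.3311

P(Status=ok) = 0.093 + 0.074 + 0.110 = 0.277.
P(Status=down) = 0.084 + 0.122 + 0.062 = 0.268.
P(Status=maint) = 0.071 + 0.049 + 0.075 = 0.195.
P(Status ∈ {ok, down, maint}) = 0.277 + 0.268 + 0.195 = 0.740; P(Plant=P2, Status ∈ {ok, down, maint}) = 0.074 + 0.122 + 0.049 = 0.245.
P(Plant=P2 | Status ∈ {ok, down, maint}) = 0.245/0.740 = 0.3311.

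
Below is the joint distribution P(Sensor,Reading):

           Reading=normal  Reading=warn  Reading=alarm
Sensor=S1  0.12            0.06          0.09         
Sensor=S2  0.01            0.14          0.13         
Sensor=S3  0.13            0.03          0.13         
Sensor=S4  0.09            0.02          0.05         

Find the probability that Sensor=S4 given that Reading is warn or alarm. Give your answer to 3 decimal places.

0.108

P(Reading=warn) = 0.06 + 0.14 + 0.03 + 0.02 = 0.25.
P(Reading=alarm) = 0.09 + 0.13 + 0.13 + 0.05 = 0.40.
P(Reading ∈ {warn, alarm}) = 0.25 + 0.40 = 0.65; P(Sensor=S4, Reading ∈ {warn, alarm}) = 0.02 + 0.05 = 0.07.
P(Sensor=S4 | Reading ∈ {warn, alarm}) = 0.07/0.65 = 0.108.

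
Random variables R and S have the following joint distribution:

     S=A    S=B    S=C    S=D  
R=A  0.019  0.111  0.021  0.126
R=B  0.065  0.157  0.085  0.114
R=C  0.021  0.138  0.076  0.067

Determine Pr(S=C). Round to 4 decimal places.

0.1820

P(S=C) = 0.021 + 0.085 + 0.076 = 0.182.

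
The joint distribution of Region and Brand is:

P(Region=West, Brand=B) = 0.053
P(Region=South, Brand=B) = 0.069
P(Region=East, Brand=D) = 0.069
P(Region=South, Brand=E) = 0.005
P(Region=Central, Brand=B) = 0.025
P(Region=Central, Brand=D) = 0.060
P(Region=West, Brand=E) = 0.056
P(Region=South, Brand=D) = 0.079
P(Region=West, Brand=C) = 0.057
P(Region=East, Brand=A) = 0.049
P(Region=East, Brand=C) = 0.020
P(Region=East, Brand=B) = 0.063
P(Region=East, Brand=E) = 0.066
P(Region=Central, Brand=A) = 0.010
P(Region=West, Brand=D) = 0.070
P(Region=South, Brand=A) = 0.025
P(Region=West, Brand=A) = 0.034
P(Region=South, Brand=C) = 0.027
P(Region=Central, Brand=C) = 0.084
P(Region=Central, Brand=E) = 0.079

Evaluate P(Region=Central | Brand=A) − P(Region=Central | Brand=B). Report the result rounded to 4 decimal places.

-0.0343

P(Brand=A) = 0.025 + 0.049 + 0.034 + 0.010 = 0.118; P(Region=Central | Brand=A) = 0.010/0.118 = 0.08475.
P(Brand=B) = 0.069 + 0.063 + 0.053 + 0.025 = 0.210; P(Region=Central | Brand=B) = 0.025/0.210 = 0.11905.
Difference = -0.0343.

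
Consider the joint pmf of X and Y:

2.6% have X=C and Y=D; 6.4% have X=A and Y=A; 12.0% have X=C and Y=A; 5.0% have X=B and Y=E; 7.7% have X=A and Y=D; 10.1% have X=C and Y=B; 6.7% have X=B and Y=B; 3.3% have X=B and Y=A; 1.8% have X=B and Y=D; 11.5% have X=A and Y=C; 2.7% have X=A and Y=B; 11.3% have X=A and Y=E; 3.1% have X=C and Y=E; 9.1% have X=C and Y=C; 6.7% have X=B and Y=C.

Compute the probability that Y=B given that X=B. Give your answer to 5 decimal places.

0.28511

P(X=B) = 0.033 + 0.067 + 0.067 + 0.018 + 0.050 = 0.235.
P(Y=B | X=B) = 0.067/0.235 = 0.28511.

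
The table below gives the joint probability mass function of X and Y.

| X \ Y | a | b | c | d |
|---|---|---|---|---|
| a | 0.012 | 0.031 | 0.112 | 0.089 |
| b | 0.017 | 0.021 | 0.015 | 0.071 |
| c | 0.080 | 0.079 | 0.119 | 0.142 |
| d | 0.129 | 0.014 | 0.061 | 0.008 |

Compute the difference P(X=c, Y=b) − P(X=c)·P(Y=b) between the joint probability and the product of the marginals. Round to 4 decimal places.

0.0181

P(X=c) = 0.080 + 0.079 + 0.119 + 0.142 = 0.420.
P(Y=b) = 0.031 + 0.021 + 0.079 + 0.014 = 0.145.
P(X=c, Y=b) − P(X=c)P(Y=b) = 0.079 − 0.420×0.145 = 0.0181.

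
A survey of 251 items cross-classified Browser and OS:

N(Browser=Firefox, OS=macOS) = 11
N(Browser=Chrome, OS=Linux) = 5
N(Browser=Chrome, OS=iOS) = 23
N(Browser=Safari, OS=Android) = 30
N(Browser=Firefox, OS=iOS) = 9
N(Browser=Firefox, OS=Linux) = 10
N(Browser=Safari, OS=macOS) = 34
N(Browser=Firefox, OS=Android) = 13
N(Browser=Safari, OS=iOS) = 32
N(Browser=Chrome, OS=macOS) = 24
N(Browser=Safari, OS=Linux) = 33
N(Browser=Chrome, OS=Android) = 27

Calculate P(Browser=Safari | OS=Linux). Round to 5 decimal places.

Total with OS=Linux: 5 + 10 + 33 = 48.
P(Browser=Safari | OS=Linux) = 33/48 = 0.68750.

0.68750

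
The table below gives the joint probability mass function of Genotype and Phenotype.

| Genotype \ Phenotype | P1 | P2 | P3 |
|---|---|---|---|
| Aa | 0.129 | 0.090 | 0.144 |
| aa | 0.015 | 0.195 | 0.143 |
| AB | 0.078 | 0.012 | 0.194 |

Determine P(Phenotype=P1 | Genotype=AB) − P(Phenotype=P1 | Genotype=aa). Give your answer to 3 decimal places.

0.232

P(Genotype=AB) = 0.078 + 0.012 + 0.194 = 0.284; P(Phenotype=P1 | Genotype=AB) = 0.078/0.284 = 0.2746.
P(Genotype=aa) = 0.015 + 0.195 + 0.143 = 0.353; P(Phenotype=P1 | Genotype=aa) = 0.015/0.353 = 0.0425.
Difference = 0.232.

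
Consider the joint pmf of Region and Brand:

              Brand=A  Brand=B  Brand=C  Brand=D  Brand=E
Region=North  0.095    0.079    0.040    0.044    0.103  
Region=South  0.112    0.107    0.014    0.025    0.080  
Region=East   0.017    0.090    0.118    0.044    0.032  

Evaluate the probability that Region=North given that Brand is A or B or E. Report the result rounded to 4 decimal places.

P(Brand=A) = 0.095 + 0.112 + 0.017 = 0.224.
P(Brand=B) = 0.079 + 0.107 + 0.090 = 0.276.
P(Brand=E) = 0.103 + 0.080 + 0.032 = 0.215.
P(Brand ∈ {A, B, E}) = 0.224 + 0.276 + 0.215 = 0.715; P(Region=North, Brand ∈ {A, B, E}) = 0.095 + 0.079 + 0.103 = 0.277.
P(Region=North | Brand ∈ {A, B, E}) = 0.277/0.715 = 0.3874.

0.3874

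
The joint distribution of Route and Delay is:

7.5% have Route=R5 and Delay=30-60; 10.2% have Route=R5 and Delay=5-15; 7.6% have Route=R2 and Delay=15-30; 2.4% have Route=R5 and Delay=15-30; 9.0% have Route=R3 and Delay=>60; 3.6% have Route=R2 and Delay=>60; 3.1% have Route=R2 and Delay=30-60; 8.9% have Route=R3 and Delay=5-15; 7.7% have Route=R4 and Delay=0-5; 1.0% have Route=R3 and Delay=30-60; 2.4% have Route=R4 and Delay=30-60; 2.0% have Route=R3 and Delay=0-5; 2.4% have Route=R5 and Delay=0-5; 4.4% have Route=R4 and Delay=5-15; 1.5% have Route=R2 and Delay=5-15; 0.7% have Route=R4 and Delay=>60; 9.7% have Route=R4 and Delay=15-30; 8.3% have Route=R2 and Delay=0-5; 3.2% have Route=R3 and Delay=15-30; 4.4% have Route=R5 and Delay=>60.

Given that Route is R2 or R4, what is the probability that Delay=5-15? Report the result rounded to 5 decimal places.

0.12041

P(Route=R2) = 0.083 + 0.015 + 0.076 + 0.031 + 0.036 = 0.241.
P(Route=R4) = 0.077 + 0.044 + 0.097 + 0.024 + 0.007 = 0.249.
P(Route ∈ {R2, R4}) = 0.241 + 0.249 = 0.490; P(Delay=5-15, Route ∈ {R2, R4}) = 0.015 + 0.044 = 0.059.
P(Delay=5-15 | Route ∈ {R2, R4}) = 0.059/0.490 = 0.12041.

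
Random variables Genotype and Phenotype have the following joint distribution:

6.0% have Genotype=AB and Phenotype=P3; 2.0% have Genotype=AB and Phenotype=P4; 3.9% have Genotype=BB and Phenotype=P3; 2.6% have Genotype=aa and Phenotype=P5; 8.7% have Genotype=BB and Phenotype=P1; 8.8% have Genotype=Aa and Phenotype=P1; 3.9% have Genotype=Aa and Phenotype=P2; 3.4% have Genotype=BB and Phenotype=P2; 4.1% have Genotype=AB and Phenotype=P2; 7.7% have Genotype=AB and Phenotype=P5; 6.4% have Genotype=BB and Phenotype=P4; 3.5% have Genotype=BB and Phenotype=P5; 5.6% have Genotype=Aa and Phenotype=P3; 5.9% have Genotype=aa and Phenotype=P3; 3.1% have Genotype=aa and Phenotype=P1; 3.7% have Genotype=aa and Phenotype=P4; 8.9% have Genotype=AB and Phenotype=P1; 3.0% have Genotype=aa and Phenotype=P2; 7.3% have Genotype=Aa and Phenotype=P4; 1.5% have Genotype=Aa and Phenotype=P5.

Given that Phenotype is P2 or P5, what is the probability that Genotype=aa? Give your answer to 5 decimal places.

0.18855

P(Phenotype=P2) = 0.039 + 0.030 + 0.041 + 0.034 = 0.144.
P(Phenotype=P5) = 0.015 + 0.026 + 0.077 + 0.035 = 0.153.
P(Phenotype ∈ {P2, P5}) = 0.144 + 0.153 = 0.297; P(Genotype=aa, Phenotype ∈ {P2, P5}) = 0.030 + 0.026 = 0.056.
P(Genotype=aa | Phenotype ∈ {P2, P5}) = 0.056/0.297 = 0.18855.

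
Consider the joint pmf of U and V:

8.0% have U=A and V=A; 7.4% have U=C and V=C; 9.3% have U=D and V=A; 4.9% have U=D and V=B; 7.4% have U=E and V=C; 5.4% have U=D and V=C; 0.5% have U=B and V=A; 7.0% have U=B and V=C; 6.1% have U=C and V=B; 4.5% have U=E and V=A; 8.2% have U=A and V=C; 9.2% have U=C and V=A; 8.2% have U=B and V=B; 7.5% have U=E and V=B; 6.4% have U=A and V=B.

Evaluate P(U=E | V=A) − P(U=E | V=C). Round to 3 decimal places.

-0.066

P(V=A) = 0.080 + 0.005 + 0.092 + 0.093 + 0.045 = 0.315; P(U=E | V=A) = 0.045/0.315 = 0.1429.
P(V=C) = 0.082 + 0.070 + 0.074 + 0.054 + 0.074 = 0.354; P(U=E | V=C) = 0.074/0.354 = 0.2090.
Difference = -0.066.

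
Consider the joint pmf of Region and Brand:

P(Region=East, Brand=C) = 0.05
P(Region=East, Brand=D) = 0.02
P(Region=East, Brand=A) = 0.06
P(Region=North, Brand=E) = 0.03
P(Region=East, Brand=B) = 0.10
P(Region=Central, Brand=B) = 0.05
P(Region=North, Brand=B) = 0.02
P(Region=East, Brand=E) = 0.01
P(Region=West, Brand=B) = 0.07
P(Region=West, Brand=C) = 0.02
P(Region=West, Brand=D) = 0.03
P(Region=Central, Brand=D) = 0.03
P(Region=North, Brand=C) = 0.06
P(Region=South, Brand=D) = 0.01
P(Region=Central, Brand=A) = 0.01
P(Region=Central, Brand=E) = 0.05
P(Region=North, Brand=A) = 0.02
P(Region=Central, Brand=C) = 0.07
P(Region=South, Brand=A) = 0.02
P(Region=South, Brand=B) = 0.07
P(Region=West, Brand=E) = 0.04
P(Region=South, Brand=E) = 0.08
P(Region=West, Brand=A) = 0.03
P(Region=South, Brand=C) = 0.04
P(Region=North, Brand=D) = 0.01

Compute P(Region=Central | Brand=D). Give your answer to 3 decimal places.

P(Brand=D) = 0.01 + 0.01 + 0.02 + 0.03 + 0.03 = 0.10.
P(Region=Central | Brand=D) = 0.03/0.10 = 0.300.

0.300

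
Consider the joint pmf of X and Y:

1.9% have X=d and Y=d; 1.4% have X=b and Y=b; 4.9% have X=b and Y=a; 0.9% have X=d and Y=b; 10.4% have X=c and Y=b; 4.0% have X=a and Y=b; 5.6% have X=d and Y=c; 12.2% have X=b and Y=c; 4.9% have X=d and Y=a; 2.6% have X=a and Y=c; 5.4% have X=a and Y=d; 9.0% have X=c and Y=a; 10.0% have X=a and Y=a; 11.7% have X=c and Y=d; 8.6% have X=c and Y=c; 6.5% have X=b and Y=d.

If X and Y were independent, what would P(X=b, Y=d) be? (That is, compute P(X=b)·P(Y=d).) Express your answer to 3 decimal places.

0.064

P(X=b) = 0.049 + 0.014 + 0.122 + 0.065 = 0.250.
P(Y=d) = 0.054 + 0.065 + 0.117 + 0.019 = 0.255.
Product: 0.250 × 0.255 = 0.064.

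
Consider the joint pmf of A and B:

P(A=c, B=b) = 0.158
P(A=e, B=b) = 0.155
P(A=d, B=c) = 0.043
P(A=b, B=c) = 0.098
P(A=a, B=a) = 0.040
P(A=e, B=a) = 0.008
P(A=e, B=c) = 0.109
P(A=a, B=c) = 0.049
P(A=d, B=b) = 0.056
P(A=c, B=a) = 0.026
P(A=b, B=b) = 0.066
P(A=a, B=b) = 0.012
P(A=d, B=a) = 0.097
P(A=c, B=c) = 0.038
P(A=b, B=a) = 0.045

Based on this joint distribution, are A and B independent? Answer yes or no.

P(A=c) = 0.222 and P(B=b) = 0.447, so their product is 0.09923, but P(A=c, B=b) = 0.158. Since these differ, A and B are not independent.

no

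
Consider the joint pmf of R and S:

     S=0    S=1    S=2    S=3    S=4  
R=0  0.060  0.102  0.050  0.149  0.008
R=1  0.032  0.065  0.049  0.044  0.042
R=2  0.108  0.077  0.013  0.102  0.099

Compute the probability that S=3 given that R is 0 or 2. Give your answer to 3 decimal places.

0.327

P(R=0) = 0.060 + 0.102 + 0.050 + 0.149 + 0.008 = 0.369.
P(R=2) = 0.108 + 0.077 + 0.013 + 0.102 + 0.099 = 0.399.
P(R ∈ {0, 2}) = 0.369 + 0.399 = 0.768; P(S=3, R ∈ {0, 2}) = 0.149 + 0.102 = 0.251.
P(S=3 | R ∈ {0, 2}) = 0.251/0.768 = 0.327.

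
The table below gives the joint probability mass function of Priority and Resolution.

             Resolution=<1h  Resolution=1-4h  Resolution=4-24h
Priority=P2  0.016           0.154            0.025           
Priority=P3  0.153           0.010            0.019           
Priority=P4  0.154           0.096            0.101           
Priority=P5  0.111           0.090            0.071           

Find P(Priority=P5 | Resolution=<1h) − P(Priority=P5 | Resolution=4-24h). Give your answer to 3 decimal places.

-0.073

P(Resolution=<1h) = 0.016 + 0.153 + 0.154 + 0.111 = 0.434; P(Priority=P5 | Resolution=<1h) = 0.111/0.434 = 0.2558.
P(Resolution=4-24h) = 0.025 + 0.019 + 0.101 + 0.071 = 0.216; P(Priority=P5 | Resolution=4-24h) = 0.071/0.216 = 0.3287.
Difference = -0.073.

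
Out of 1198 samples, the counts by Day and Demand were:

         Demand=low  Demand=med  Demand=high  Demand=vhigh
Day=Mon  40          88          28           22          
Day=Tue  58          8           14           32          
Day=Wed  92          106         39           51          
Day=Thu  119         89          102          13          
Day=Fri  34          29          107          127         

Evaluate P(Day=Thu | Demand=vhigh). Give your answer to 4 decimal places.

0.0531

Total with Demand=vhigh: 22 + 32 + 51 + 13 + 127 = 245.
P(Day=Thu | Demand=vhigh) = 13/245 = 0.0531.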